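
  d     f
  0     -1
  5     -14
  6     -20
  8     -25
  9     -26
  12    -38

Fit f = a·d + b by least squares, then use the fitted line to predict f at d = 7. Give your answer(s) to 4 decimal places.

f̂ = -21.6800

Sums needed: Σd·d = 350, Σd = 40, Σ1 = 6.
Moment sums: Σd·f = -1080, Σf = -124.
XᵀX·[a, b]ᵀ = Xᵀf becomes [[350, 40]; [40, 6]]·[a, b]ᵀ = [-1080, -124]ᵀ.
Δ = 350·6 − 40² = 500.
a = ((-1080)·6 − 40·(-124))/500 = -76/25; b = (350·(-124) − 40·(-1080))/500 = -2/5.
At d = 7: f̂ = (-76/25)·(7) + (-2/5)·(1) = -542/25.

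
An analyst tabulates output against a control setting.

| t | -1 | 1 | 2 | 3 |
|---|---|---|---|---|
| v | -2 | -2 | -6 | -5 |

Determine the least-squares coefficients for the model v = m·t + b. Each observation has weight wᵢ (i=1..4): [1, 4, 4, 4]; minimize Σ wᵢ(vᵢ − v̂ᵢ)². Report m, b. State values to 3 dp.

From the data, Σwᵢ·t·t = 57, Σwᵢ·t = 23, Σwᵢ·1 = 13.
Moment sums: Σwᵢ·t·v = -114, Σwᵢ·v = -54.
So AᵀWA·[m, b]ᵀ = AᵀWv: [[57, 23]; [23, 13]]·[m, b]ᵀ = [-114, -54]ᵀ.
Eliminating b: 13·(row 1) − 23·(row 2) gives 212·m = 13·(-114) − 23·(-54) = -240, so m = -60/53.
Then b = ((-54) − 23·(-60/53))/13 = -114/53.

m = -1.132, b = -2.151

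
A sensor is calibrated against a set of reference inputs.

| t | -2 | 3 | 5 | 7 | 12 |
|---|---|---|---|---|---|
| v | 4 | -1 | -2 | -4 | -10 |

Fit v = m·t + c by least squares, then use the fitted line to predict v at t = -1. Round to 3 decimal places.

From the data, Σt·t = 231, Σt = 25, Σ1 = 5.
Moment sums: Σt·v = -169, Σv = -13.
Normal equations: [[231, 25]; [25, 5]]·[m, c]ᵀ = [-169, -13]ᵀ.
Δ = 231·5 − 25² = 530.
m = ((-169)·5 − 25·(-13))/530 = -52/53; c = (231·(-13) − 25·(-169))/530 = 611/265.
At t = -1: v̂ = (-52/53)·(-1) + (611/265)·(1) = 871/265.

v̂ = 3.287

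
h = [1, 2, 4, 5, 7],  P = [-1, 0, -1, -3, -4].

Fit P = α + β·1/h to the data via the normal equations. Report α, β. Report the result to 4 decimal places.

α = -2.9336, β = 2.7082

Compute the Gram sums: Σ1 = 5, Σ1/h = 293/140, Σ1/h·1/h = 26909/19600.
Right-hand side: ΣP = -9, Σ1/h·P = -339/140.
MᵀM·[α, β]ᵀ = MᵀP becomes [[5, 293/140]; [293/140, 26909/19600]]·[α, β]ᵀ = [-9, -339/140]ᵀ.
Determinant 5·(26909/19600) − (293/140)² = 6087/2450.
α = ((-9)·(26909/19600) − (293/140)·(-339/140))/(6087/2450) = -23809/8116; β = (5·(-339/140) − (293/140)·(-9))/(6087/2450) = 5495/2029.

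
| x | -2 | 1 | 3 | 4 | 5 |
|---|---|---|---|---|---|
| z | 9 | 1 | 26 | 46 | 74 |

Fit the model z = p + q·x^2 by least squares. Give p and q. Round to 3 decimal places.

Forming MᵀM = [[5, 55]; [55, 979]] and Mᵀz = [156, 2857]ᵀ gives MᵀM·[p, q]ᵀ = Mᵀz.
Eliminating q: 979·(row 1) − 55·(row 2) gives 1870·p = 979·156 − 55·2857 = -4411, so p = -401/170.
Then q = (2857 − 55·(-401/170))/979 = 1141/374.

p = -2.359, q = 3.051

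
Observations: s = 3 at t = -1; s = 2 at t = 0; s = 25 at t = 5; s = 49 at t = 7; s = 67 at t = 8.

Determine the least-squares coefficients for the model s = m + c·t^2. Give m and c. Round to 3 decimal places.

m = 1.405, c = 1.000

Sums needed: Σ1 = 5, Σt^2 = 139, Σt^2·t^2 = 7123.
For Mᵀs: Σs = 146, Σt^2·s = 7317.
det = 5·7123 − 139² = 16294.
m = (146·7123 − 139·7317)/16294 = 22895/16294; c = (5·7317 − 139·146)/16294 = 16291/16294.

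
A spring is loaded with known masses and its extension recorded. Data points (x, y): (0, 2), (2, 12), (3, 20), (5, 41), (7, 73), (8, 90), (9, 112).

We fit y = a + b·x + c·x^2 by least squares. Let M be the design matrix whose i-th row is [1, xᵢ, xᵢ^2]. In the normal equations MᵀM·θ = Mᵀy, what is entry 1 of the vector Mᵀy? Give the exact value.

350

Entry 1 ↔ basis 1, so (Mᵀy)_{1} = Σᵢ yᵢ = (1)·(2) + (1)·(12) + (1)·(20) + (1)·(41) + (1)·(73) + (1)·(90) + (1)·(112) = 350.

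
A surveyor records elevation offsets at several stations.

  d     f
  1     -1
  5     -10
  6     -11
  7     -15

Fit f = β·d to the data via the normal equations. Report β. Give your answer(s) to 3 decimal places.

The normal system XᵀX·[β]ᵀ = Xᵀf is [[111]]·[β]ᵀ = [-222]ᵀ.
β = (-222)/111 = -2.

β = -2.000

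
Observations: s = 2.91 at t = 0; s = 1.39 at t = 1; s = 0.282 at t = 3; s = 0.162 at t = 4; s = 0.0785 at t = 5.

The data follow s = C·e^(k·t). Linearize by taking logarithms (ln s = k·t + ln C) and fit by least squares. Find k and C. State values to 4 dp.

k = -0.7248, C = 2.8228

Taking logs, ln s = k·t + ln C, so regress ln s on t.
XᵀX = [[51.0000, 13.0000]; [13.0000, 5]], rhs = [-23.4722, -4.2332]ᵀ  (here Σt = 13.0000, Σ(t)² = 51.0000, Σln s = -4.2332, Σt·ln s = -23.4722).
Solving (det = 86.0000): k = -0.72476, ln C = 1.03773, so C = exp(1.03773) = 2.82279.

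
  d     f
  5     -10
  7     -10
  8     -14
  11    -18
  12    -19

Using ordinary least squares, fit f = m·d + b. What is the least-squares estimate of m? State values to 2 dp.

m = -1.43

The normal system AᵀA·[m, b]ᵀ = Aᵀf is [[403, 43]; [43, 5]]·[m, b]ᵀ = [-658, -71]ᵀ.
Eliminating b: 5·(row 1) − 43·(row 2) gives 166·m = 5·(-658) − 43·(-71) = -237, so m = -237/166.
Then b = ((-71) − 43·(-237/166))/5 = -319/166.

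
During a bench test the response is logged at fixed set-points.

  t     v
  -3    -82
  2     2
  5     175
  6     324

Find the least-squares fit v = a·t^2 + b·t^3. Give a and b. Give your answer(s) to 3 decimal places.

a = -3.091, b = 2.016

With design matrix A, AᵀA = [[2018, 10690]; [10690, 63074]] and Aᵀv = [15309, 94089]ᵀ.
Δ = 2018·63074 − 10690² = 13007232.
a = (15309·63074 − 10690·94089)/13007232 = -1675481/541968; b = (2018·94089 − 10690·15309)/13007232 = 1092433/541968.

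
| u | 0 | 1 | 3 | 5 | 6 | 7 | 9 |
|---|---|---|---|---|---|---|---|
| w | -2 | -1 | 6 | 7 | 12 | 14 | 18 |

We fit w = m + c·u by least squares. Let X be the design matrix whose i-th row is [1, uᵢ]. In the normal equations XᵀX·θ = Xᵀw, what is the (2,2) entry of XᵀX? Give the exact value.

201

Row 2 ↔ basis u, column 2 ↔ basis u, so (XᵀX)_{2,2} = Σᵢ (u)·(u) = (0)·(0) + (1)·(1) + (3)·(3) + (5)·(5) + (6)·(6) + (7)·(7) + (9)·(9) = 201.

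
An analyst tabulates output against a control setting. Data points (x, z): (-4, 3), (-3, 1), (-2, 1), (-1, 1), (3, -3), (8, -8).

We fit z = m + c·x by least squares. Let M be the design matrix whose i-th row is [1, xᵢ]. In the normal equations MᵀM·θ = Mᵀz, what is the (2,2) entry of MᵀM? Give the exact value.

103

Row 2 ↔ basis x, column 2 ↔ basis x, so (MᵀM)_{2,2} = Σᵢ (x)·(x) = (-4)·(-4) + (-3)·(-3) + (-2)·(-2) + (-1)·(-1) + (3)·(3) + (8)·(8) = 103.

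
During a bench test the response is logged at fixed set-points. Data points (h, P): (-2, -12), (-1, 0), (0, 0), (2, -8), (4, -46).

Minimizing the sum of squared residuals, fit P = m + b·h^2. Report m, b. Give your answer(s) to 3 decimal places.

m = 1.617, b = -2.963

Entries of XᵀX: Σ1 = 5, Σh^2 = 25, Σh^2·h^2 = 289.
Moment sums: ΣP = -66, Σh^2·P = -816.
Δ = 5·289 − 25² = 820.
m = ((-66)·289 − 25·(-816))/820 = 663/410; b = (5·(-816) − 25·(-66))/820 = -243/82.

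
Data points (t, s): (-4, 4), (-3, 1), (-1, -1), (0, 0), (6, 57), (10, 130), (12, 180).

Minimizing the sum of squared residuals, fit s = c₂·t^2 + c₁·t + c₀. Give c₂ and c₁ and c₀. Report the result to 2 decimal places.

c₂ = 0.97, c₁ = 3.24, c₀ = 1.35

Compute the Gram sums: Σt^2·t^2 = 32370, Σt^2·t = 2852, Σt^2 = 306, Σt·t = 306, Σt = 20, Σ1 = 7.
Moment sums: Σt^2·s = 41044, Σt·s = 3784, Σs = 371.
Inverting the 3×3 Gram matrix, [c₂, c₁, c₀]ᵀ = [1383959/1426769, 4618888/1426769, 1923155/1426769]ᵀ.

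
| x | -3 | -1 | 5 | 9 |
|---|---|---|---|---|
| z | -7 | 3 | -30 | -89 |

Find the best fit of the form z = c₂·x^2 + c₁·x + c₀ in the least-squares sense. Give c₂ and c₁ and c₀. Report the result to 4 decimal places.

Setting ∂/∂c₂ … = 0 gives: 7268·c₂ + 826·c₁ + 116·c₀ = -8019;  826·c₂ + 116·c₁ + 10·c₀ = -933;  116·c₂ + 10·c₁ + 4·c₀ = -123.
(Σx^2·x^2 = 7268, Σx^2·x = 826, Σx^2 = 116, Σx·x = 116, Σx = 10, Σ1 = 4, Σx^2·z = -8019, Σx·z = -933, Σz = -123.)
Row-reducing yields c₂ = -2911/2832, c₁ = -145/177, c₀ = 1045/944.

c₂ = -1.0279, c₁ = -0.8192, c₀ = 1.1070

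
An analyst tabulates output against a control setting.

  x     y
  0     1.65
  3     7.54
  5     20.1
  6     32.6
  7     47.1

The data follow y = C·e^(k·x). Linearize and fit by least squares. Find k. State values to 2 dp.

k = 0.48

Taking logs, ln y = k·x + ln C, so regress ln y on x.
AᵀA = [[119.0000, 21.0000]; [21.0000, 5]], rhs = [68.9361, 12.8583]ᵀ  (here Σx = 21.0000, Σ(x)² = 119.0000, Σln y = 12.8583, Σx·ln y = 68.9361).
Slope k = (n·Σx·ln y − Σx·Σln y)/(n·Σ(x)² − (Σx)²) = (5·68.9361 − 21.0000·12.8583)/154.0000 = 0.48478; ln C = (Σln y − k·Σx)/n = 0.53559.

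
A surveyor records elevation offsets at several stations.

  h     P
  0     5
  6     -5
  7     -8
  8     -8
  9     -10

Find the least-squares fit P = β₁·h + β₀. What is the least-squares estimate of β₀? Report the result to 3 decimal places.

Sums needed: Σh·h = 230, Σh = 30, Σ1 = 5.
Moment sums: Σh·P = -240, ΣP = -26.
Eliminating β₀: 5·(row 1) − 30·(row 2) gives 250·β₁ = 5·(-240) − 30·(-26) = -420, so β₁ = -42/25.
Then β₀ = ((-26) − 30·(-42/25))/5 = 122/25.

β₀ = 4.880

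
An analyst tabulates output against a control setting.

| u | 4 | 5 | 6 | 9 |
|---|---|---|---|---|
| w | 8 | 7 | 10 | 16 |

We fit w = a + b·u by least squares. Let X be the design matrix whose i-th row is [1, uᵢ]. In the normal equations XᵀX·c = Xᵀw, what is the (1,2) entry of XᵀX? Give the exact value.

24

Row 1 ↔ basis 1, column 2 ↔ basis u, so (XᵀX)_{1,2} = Σᵢ u = (1)·(4) + (1)·(5) + (1)·(6) + (1)·(9) = 24.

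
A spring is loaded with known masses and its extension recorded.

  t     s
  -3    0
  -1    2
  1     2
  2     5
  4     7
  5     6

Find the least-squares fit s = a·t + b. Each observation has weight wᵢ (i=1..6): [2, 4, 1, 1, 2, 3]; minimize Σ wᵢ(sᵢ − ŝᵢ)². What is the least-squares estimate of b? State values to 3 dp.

b = 2.623

Normal-equation sums: Σwᵢ·t·t = 134, Σwᵢ·t = 16, Σwᵢ·1 = 13.
And Σwᵢ·t·s = 150, Σwᵢ·s = 47.
MᵀWM·[a, b]ᵀ = MᵀWs becomes [[134, 16]; [16, 13]]·[a, b]ᵀ = [150, 47]ᵀ.
det = 134·13 − 16² = 1486.
a = (150·13 − 16·47)/1486 = 599/743; b = (134·47 − 16·150)/1486 = 1949/743.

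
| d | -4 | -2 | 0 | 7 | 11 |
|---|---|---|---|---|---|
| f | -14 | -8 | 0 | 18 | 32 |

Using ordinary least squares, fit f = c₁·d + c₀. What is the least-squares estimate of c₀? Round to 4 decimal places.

Setting ∂/∂c₁ … = 0 gives: 190·c₁ + 12·c₀ = 550;  12·c₁ + 5·c₀ = 28.
(Σd·d = 190, Σd = 12, Σ1 = 5, Σd·f = 550, Σf = 28.)
Determinant 190·5 − 12² = 806.
c₁ = (550·5 − 12·28)/806 = 1207/403; c₀ = (190·28 − 12·550)/806 = -640/403.

c₀ = -1.5881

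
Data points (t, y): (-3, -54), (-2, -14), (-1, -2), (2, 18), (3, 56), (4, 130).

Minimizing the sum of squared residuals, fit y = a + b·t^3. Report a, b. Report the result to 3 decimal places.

Setting ∂/∂a … = 0 gives: 6·a + 63·b = 134;  63·a + 5683·b = 11548.
(Σ1 = 6, Σt^3 = 63, Σt^3·t^3 = 5683, Σy = 134, Σt^3·y = 11548.)
det = 6·5683 − 63² = 30129.
a = (134·5683 − 63·11548)/30129 = 33998/30129; b = (6·11548 − 63·134)/30129 = 20282/10043.

a = 1.128, b = 2.020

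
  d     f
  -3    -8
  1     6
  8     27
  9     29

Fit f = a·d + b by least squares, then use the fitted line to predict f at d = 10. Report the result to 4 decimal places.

Forming MᵀM = [[155, 15]; [15, 4]] and Mᵀf = [507, 54]ᵀ gives MᵀM·[a, b]ᵀ = Mᵀf.
Δ = 155·4 − 15² = 395.
a = (507·4 − 15·54)/395 = 1218/395; b = (155·54 − 15·507)/395 = 153/79.
At d = 10: f̂ = (1218/395)·(10) + (153/79)·(1) = 2589/79.

f̂ = 32.7722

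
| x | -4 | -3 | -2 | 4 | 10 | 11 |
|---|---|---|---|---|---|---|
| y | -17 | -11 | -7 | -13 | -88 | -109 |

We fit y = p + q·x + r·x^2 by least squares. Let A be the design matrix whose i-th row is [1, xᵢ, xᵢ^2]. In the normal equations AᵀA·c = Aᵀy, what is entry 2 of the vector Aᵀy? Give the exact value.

Entry 2 ↔ basis x, so (Aᵀy)_{2} = Σᵢ (x)·yᵢ = (-4)·(-17) + (-3)·(-11) + (-2)·(-7) + (4)·(-13) + (10)·(-88) + (11)·(-109) = -2016.

-2016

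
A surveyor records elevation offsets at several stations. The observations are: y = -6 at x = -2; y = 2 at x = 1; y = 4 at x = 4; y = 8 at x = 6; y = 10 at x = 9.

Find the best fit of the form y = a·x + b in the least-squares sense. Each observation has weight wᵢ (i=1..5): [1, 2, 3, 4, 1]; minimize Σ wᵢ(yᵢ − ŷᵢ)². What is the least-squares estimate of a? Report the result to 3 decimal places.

Normal-equation sums: Σwᵢ·x·x = 279, Σwᵢ·x = 45, Σwᵢ·1 = 11.
For MᵀWy: Σwᵢ·x·y = 346, Σwᵢ·y = 52.
MᵀWM·[a, b]ᵀ = MᵀWy becomes [[279, 45]; [45, 11]]·[a, b]ᵀ = [346, 52]ᵀ.
det = 279·11 − 45² = 1044.
a = (346·11 − 45·52)/1044 = 733/522; b = (279·52 − 45·346)/1044 = -59/58.

a = 1.404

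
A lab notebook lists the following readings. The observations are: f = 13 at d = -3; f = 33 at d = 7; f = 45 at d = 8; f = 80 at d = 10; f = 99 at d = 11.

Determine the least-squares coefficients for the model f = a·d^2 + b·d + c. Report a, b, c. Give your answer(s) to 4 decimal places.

a = 1.0549, b = -2.2788, c = -3.3228

With design matrix M, MᵀM = [[31219, 3159, 343]; [3159, 343, 33]; [343, 33, 5]] and Mᵀf = [24593, 2441, 270]ᵀ.
Inverting the 3×3 Gram matrix, [a, b, c]ᵀ = [425381/403262, -918941/403262, -669989/201631]ᵀ.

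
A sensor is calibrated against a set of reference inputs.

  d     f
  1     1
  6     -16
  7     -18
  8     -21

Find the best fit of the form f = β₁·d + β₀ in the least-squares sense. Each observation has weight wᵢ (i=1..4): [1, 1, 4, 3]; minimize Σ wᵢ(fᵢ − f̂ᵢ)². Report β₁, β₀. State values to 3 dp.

β₁ = -3.131, β₀ = 3.858

From the data, Σwᵢ·d·d = 425, Σwᵢ·d = 59, Σwᵢ·1 = 9.
And Σwᵢ·d·f = -1103, Σwᵢ·f = -150.
Eliminating β₀: 9·(row 1) − 59·(row 2) gives 344·β₁ = 9·(-1103) − 59·(-150) = -1077, so β₁ = -1077/344.
Then β₀ = ((-150) − 59·(-1077/344))/9 = 1327/344.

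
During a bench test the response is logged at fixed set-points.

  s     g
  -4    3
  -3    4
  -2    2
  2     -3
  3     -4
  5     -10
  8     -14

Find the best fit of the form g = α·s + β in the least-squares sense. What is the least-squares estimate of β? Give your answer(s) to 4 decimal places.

β = -1.2081

Setting ∂/∂α … = 0 gives: 131·α + 9·β = -208;  9·α + 7·β = -22.
det = 131·7 − 9² = 836.
α = ((-208)·7 − 9·(-22))/836 = -629/418; β = (131·(-22) − 9·(-208))/836 = -505/418.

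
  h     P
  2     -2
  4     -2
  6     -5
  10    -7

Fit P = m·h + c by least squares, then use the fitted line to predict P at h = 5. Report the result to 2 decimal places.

Normal-equation sums: Σh·h = 156, Σh = 22, Σ1 = 4.
And Σh·P = -112, ΣP = -16.
Normal equations: [[156, 22]; [22, 4]]·[m, c]ᵀ = [-112, -16]ᵀ.
Δ = 156·4 − 22² = 140.
m = ((-112)·4 − 22·(-16))/140 = -24/35; c = (156·(-16) − 22·(-112))/140 = -8/35.
At h = 5: P̂ = (-24/35)·(5) + (-8/35)·(1) = -128/35.

P̂ = -3.66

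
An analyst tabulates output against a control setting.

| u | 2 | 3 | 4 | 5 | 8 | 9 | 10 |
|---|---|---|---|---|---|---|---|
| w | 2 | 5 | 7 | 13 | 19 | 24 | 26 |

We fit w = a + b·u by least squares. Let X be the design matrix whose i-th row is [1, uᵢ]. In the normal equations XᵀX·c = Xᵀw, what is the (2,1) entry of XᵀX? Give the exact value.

Row 2 ↔ basis u, column 1 ↔ basis 1, so (XᵀX)_{2,1} = Σᵢ u = (2)·(1) + (3)·(1) + (4)·(1) + (5)·(1) + (8)·(1) + (9)·(1) + (10)·(1) = 41.

41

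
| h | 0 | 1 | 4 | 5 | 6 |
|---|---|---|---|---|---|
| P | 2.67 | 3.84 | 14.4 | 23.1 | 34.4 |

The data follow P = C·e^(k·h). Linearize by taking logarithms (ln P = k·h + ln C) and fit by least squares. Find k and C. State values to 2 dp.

Linearized form: ln P = k·h + ln C. From the 5 transformed points,
Over the data: Σh = 16.0000, Σ(h)² = 78.0000, Σln P = 11.6727, Σh·ln P = 48.9419.
Normal system: [[78.0000, 16.0000]; [16.0000, 5]]·[k, ln C]ᵀ = [48.9419, 11.6727]ᵀ.
Δ = 78.0000·5 − (16.0000)² = 134.0000; k = (48.9419·5 − 16.0000·11.6727)/134.0000 = 0.43244, ln C = (78.0000·11.6727 − 16.0000·48.9419)/134.0000 = 0.95073, so C = exp(0.95073) = 2.58760.

k = 0.43, C = 2.59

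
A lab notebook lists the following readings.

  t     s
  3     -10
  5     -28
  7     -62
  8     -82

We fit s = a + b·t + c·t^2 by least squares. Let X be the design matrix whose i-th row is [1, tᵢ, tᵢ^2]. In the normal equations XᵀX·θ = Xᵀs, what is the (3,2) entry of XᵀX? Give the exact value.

Row 3 ↔ basis t^2, column 2 ↔ basis t, so (XᵀX)_{3,2} = Σᵢ (t^2)·(t) = (9)·(3) + (25)·(5) + (49)·(7) + (64)·(8) = 1007.

1007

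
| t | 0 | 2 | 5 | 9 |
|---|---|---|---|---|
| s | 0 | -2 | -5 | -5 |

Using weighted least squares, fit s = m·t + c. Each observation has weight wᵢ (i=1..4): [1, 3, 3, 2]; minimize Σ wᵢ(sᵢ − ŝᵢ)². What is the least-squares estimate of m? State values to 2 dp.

m = -0.53

Sums needed: Σwᵢ·t·t = 249, Σwᵢ·t = 39, Σwᵢ·1 = 9.
Moment sums: Σwᵢ·t·s = -177, Σwᵢ·s = -31.
So XᵀWX·[m, c]ᵀ = XᵀWs: [[249, 39]; [39, 9]]·[m, c]ᵀ = [-177, -31]ᵀ.
det = 249·9 − 39² = 720.
m = ((-177)·9 − 39·(-31))/720 = -8/15; c = (249·(-31) − 39·(-177))/720 = -17/15.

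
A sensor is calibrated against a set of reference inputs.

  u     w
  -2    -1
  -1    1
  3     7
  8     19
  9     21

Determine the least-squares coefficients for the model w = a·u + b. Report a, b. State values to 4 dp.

a = 2.0079, b = 2.5731

The normal equations are: 159·a + 17·b = 363;  17·a + 5·b = 47.
(Σu·u = 159, Σu = 17, Σ1 = 5, Σu·w = 363, Σw = 47.)
Eliminating b: 5·(row 1) − 17·(row 2) gives 506·a = 5·363 − 17·47 = 1016, so a = 508/253.
Then b = (47 − 17·(508/253))/5 = 651/253.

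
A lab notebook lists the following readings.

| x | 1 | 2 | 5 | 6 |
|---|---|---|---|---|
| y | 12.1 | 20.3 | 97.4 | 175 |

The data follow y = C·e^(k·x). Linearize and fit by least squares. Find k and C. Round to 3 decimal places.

k = 0.531, C = 7.046

With ln yᵢ as the transformed response and xᵢ as the regressor:
XᵀX = [[66.0000, 14.0000]; [14.0000, 4]], rhs = [62.3973, 15.2474]ᵀ  (here Σx = 14.0000, Σ(x)² = 66.0000, Σln y = 15.2474, Σx·ln y = 62.3973).
Δ = 66.0000·4 − (14.0000)² = 68.0000; k = (62.3973·4 − 14.0000·15.2474)/68.0000 = 0.53125, ln C = (66.0000·15.2474 − 14.0000·62.3973)/68.0000 = 1.95248, so C = exp(1.95248) = 7.04616.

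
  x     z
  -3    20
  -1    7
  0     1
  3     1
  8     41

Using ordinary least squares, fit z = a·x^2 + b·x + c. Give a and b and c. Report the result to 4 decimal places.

The normal equations are: 4259·a + 511·b + 83·c = 2820;  511·a + 83·b + 7·c = 264;  83·a + 7·b + 5·c = 70.
Solving the 3×3 system (Gaussian elimination) gives a = 3877/3822, b = -583/182, c = 3145/1911.

a = 1.0144, b = -3.2033, c = 1.6457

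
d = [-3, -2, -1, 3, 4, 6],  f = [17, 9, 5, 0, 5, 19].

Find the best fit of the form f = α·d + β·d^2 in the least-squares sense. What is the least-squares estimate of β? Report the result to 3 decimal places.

β = 0.986

The normal system AᵀA·[α, β]ᵀ = Aᵀf is [[75, 271]; [271, 1731]]·[α, β]ᵀ = [60, 958]ᵀ.
Eliminating β: 1731·(row 1) − 271·(row 2) gives 56384·α = 1731·60 − 271·958 = -155758, so α = -77879/28192.
Then β = (958 − 271·(-77879/28192))/1731 = 27795/28192.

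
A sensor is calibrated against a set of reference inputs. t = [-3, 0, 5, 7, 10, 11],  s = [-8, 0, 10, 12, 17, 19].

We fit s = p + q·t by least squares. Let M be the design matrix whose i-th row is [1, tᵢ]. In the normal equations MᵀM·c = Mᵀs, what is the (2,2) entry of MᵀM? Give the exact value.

304

Row 2 ↔ basis t, column 2 ↔ basis t, so (MᵀM)_{2,2} = Σᵢ (t)·(t) = (-3)·(-3) + (0)·(0) + (5)·(5) + (7)·(7) + (10)·(10) + (11)·(11) = 304.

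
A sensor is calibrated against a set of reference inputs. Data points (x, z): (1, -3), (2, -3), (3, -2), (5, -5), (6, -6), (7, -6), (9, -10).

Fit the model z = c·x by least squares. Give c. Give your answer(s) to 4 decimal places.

c = -1.0146

Compute the Gram sums: Σx·x = 205.
Right-hand side: Σx·z = -208.
c = (-208)/205 = -1.01463.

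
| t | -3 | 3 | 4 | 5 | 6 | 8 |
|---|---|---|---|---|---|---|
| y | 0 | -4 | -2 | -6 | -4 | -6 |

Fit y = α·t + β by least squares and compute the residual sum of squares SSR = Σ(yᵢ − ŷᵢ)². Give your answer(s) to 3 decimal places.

The normal system AᵀA·[α, β]ᵀ = Aᵀy is [[159, 23]; [23, 6]]·[α, β]ᵀ = [-122, -22]ᵀ.
Eliminating β: 6·(row 1) − 23·(row 2) gives 425·α = 6·(-122) − 23·(-22) = -226, so α = -226/425.
Then β = ((-22) − 23·(-226/425))/6 = -692/425.
Residuals: 14/425, -66/85, 746/425, -728/425, 348/425, -2/17; SSR = 3104/425.

SSR = 7.304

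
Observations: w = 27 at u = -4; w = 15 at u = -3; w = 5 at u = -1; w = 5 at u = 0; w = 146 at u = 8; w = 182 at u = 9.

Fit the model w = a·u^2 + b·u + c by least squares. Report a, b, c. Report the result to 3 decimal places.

With design matrix A, AᵀA = [[10995, 1149, 171]; [1149, 171, 9]; [171, 9, 6]] and Aᵀw = [24658, 2648, 380]ᵀ.
Solving the 3×3 system (Gaussian elimination) gives a = 3079/1596, b = 18047/7980, c = 9893/1995.

a = 1.929, b = 2.262, c = 4.959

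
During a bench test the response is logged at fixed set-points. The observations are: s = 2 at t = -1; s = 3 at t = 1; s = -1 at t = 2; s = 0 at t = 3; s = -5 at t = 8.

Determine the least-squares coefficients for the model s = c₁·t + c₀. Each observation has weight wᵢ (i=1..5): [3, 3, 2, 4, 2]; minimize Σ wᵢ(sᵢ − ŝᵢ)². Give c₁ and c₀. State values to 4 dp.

c₁ = -0.8379, c₀ = 2.1294

MᵀWM·[c₁, c₀]ᵀ = MᵀWs reads: 178·c₁ + 32·c₀ = -81;  32·c₁ + 14·c₀ = 3.
(Σwᵢ·t·t = 178, Σwᵢ·t = 32, Σwᵢ·1 = 14, Σwᵢ·t·s = -81, Σwᵢ·s = 3.)
Eliminating c₀: 14·(row 1) − 32·(row 2) gives 1468·c₁ = 14·(-81) − 32·3 = -1230, so c₁ = -615/734.
Then c₀ = (3 − 32·(-615/734))/14 = 1563/734.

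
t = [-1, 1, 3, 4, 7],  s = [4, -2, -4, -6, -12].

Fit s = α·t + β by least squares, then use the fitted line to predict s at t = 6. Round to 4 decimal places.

XᵀX·[α, β]ᵀ = Xᵀs reads: 76·α + 14·β = -126;  14·α + 5·β = -20.
(Σt·t = 76, Σt = 14, Σ1 = 5, Σt·s = -126, Σs = -20.)
Determinant 76·5 − 14² = 184.
α = ((-126)·5 − 14·(-20))/184 = -175/92; β = (76·(-20) − 14·(-126))/184 = 61/46.
At t = 6: ŝ = (-175/92)·(6) + (61/46)·(1) = -232/23.

ŝ = -10.0870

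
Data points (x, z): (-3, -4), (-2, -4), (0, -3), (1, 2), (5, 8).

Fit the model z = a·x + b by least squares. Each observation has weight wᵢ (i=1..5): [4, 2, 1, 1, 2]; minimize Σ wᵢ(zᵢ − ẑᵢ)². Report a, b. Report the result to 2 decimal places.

Sums needed: Σwᵢ·x·x = 95, Σwᵢ·x = -5, Σwᵢ·1 = 10.
Right-hand side: Σwᵢ·x·z = 146, Σwᵢ·z = -9.
So MᵀWM·[a, b]ᵀ = MᵀWz: [[95, -5]; [-5, 10]]·[a, b]ᵀ = [146, -9]ᵀ.
Eliminating b: 10·(row 1) − (-5)·(row 2) gives 925·a = 10·146 − (-5)·(-9) = 1415, so a = 283/185.
Then b = ((-9) − (-5)·(283/185))/10 = -5/37.

a = 1.53, b = -0.14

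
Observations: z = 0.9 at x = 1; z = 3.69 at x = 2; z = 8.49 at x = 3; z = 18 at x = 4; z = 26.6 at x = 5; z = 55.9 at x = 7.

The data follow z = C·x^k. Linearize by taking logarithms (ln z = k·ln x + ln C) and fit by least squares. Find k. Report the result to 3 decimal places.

k = 2.133

Let Y = ln z. Fitting Y = k·ln x + ln C by least squares:
AᵀA = [[9.9861, 6.7334]; [6.7334, 6]], rhs = [20.3716, 13.5340]ᵀ  (here Σln x = 6.7334, Σ(ln x)² = 9.9861, Σln z = 13.5340, Σln x·ln z = 20.3716).
Slope k = (n·Σln x·ln z − Σln x·Σln z)/(n·Σ(ln x)² − (Σln x)²) = (6·20.3716 − 6.7334·13.5340)/14.5777 = 2.13338; ln C = (Σln z − k·Σln x)/n = -0.13849.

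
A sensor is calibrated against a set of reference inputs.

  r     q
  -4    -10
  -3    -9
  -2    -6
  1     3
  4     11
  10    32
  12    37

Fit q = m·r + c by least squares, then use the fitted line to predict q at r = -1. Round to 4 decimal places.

q̂ = -2.5709

Setting ∂/∂m … = 0 gives: 290·m + 18·c = 890;  18·m + 7·c = 58.
Eliminating c: 7·(row 1) − 18·(row 2) gives 1706·m = 7·890 − 18·58 = 5186, so m = 2593/853.
Then c = (58 − 18·(2593/853))/7 = 400/853.
At r = -1: q̂ = (2593/853)·(-1) + (400/853)·(1) = -2193/853.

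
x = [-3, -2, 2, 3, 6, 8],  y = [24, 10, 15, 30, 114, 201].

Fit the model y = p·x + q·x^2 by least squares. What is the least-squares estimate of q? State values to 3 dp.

q = 3.007

AᵀA·[p, q]ᵀ = Aᵀy reads: 126·p + 728·q = 2320;  728·p + 5586·q = 17554.
Eliminating q: 5586·(row 1) − 728·(row 2) gives 173852·p = 5586·2320 − 728·17554 = 180208, so p = 6436/6209.
Then q = (17554 − 728·(6436/6209))/5586 = 18673/6209.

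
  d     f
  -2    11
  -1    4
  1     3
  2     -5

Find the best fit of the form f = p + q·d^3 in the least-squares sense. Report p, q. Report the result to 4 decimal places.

Sums needed: Σ1 = 4, Σd^3 = 0, Σd^3·d^3 = 130.
Right-hand side: Σf = 13, Σd^3·f = -129.
XᵀX·[p, q]ᵀ = Xᵀf becomes [[4, 0]; [0, 130]]·[p, q]ᵀ = [13, -129]ᵀ.
Δ = 4·130 − 0² = 520.
p = (13·130 − 0·(-129))/520 = 13/4; q = (4·(-129) − 0·13)/520 = -129/130.

p = 3.2500, q = -0.9923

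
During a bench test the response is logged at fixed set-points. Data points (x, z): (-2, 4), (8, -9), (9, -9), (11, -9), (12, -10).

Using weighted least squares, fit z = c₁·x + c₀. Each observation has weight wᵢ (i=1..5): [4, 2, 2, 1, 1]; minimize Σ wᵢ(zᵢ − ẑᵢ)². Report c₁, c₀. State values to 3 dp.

c₁ = -1.106, c₀ = 1.518

Compute the Gram sums: Σwᵢ·x·x = 571, Σwᵢ·x = 49, Σwᵢ·1 = 10.
Moment sums: Σwᵢ·x·z = -557, Σwᵢ·z = -39.
Determinant 571·10 − 49² = 3309.
c₁ = ((-557)·10 − 49·(-39))/3309 = -3659/3309; c₀ = (571·(-39) − 49·(-557))/3309 = 5024/3309.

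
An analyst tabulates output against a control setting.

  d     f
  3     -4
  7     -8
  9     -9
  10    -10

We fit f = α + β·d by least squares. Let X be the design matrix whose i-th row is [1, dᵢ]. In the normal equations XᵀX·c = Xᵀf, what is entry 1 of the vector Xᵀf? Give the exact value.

-31

Entry 1 ↔ basis 1, so (Xᵀf)_{1} = Σᵢ fᵢ = (1)·(-4) + (1)·(-8) + (1)·(-9) + (1)·(-10) = -31.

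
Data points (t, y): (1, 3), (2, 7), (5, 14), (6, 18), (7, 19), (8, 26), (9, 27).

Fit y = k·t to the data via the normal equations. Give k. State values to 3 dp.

The normal equations are: 260·k = 779.
(Σt·t = 260, Σt·y = 779.)
k = 779/260 = 2.99615.

k = 2.996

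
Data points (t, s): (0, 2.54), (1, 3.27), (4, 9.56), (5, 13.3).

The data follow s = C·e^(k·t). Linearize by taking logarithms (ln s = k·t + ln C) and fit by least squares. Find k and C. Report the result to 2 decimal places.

Taking logs, ln s = k·t + ln C, so regress ln s on t.
AᵀA = [[42.0000, 10.0000]; [10.0000, 4]], rhs = [23.1540, 6.9623]ᵀ  (here Σt = 10.0000, Σ(t)² = 42.0000, Σln s = 6.9623, Σt·ln s = 23.1540).
Δ = 42.0000·4 − (10.0000)² = 68.0000; k = (23.1540·4 − 10.0000·6.9623)/68.0000 = 0.33813, ln C = (42.0000·6.9623 − 10.0000·23.1540)/68.0000 = 0.89525, so C = exp(0.89525) = 2.44796.

k = 0.34, C = 2.45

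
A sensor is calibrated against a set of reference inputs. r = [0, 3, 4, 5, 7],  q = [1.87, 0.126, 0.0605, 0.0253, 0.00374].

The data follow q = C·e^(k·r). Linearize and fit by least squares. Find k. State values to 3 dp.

Linearized form: ln q = k·r + ln C. From the 5 transformed points,
AᵀA = [[99.0000, 19.0000]; [19.0000, 5]], rhs = [-74.9403, -13.5163]ᵀ  (here Σr = 19.0000, Σ(r)² = 99.0000, Σln q = -13.5163, Σr·ln q = -74.9403).
Solving (det = 134.0000): k = -0.87979, ln C = 0.63997.

k = -0.880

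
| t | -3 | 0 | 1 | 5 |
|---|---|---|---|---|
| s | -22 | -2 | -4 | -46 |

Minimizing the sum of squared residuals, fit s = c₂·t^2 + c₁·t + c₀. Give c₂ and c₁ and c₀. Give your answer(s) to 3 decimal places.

c₂ = -1.901, c₁ = 0.788, c₀ = -2.458

The normal equations are: 707·c₂ + 99·c₁ + 35·c₀ = -1352;  99·c₂ + 35·c₁ + 3·c₀ = -168;  35·c₂ + 3·c₁ + 4·c₀ = -74.
Inverting the 3×3 Gram matrix, [c₂, c₁, c₀]ᵀ = [-1861/979, 771/979, -2406/979]ᵀ.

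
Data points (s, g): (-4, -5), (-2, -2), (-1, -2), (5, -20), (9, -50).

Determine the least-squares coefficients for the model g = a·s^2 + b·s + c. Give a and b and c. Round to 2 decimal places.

a = -0.45, b = -1.22, c = -2.71

From the data, Σs^2·s^2 = 7459, Σs^2·s = 781, Σs^2 = 127, Σs·s = 127, Σs = 7, Σ1 = 5.
Moment sums: Σs^2·g = -4640, Σs·g = -524, Σg = -79.
Normal equations: [[7459, 781, 127]; [781, 127, 7]; [127, 7, 5]]·[a, b, c]ᵀ = [-4640, -524, -79]ᵀ.
Solving the 3×3 system (Gaussian elimination) gives a = -49393/110234, b = -134615/110234, c = -149327/55117.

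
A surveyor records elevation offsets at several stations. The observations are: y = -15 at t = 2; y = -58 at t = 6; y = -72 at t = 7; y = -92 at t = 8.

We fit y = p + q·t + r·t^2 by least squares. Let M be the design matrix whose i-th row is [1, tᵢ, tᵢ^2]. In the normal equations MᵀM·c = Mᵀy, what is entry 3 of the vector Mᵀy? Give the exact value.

Entry 3 ↔ basis t^2, so (Mᵀy)_{3} = Σᵢ (t^2)·yᵢ = (4)·(-15) + (36)·(-58) + (49)·(-72) + (64)·(-92) = -11564.

-11564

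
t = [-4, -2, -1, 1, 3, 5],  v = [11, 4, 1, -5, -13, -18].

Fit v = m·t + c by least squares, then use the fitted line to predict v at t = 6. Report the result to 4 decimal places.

v̂ = -21.8012

Normal-equation sums: Σt·t = 56, Σt = 2, Σ1 = 6.
And Σt·v = -187, Σv = -20.
Normal equations: [[56, 2]; [2, 6]]·[m, c]ᵀ = [-187, -20]ᵀ.
Eliminating c: 6·(row 1) − 2·(row 2) gives 332·m = 6·(-187) − 2·(-20) = -1082, so m = -541/166.
Then c = ((-20) − 2·(-541/166))/6 = -373/166.
At t = 6: v̂ = (-541/166)·(6) + (-373/166)·(1) = -3619/166.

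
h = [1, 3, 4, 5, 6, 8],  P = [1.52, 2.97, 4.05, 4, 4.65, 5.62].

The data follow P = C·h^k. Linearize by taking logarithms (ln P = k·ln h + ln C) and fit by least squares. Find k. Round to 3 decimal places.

k = 0.627

Linearized form: ln P = k·ln h + ln C. From the 6 transformed points,
XᵀX = [[13.2535, 7.9655]; [7.9655, 6]], rhs = [11.7096, 7.5555]ᵀ  (here Σln h = 7.9655, Σ(ln h)² = 13.2535, Σln P = 7.5555, Σln h·ln P = 11.7096).
Slope k = (n·Σln h·ln P − Σln h·Σln P)/(n·Σ(ln h)² − (Σln h)²) = (6·11.7096 − 7.9655·7.5555)/16.0713 = 0.62684; ln C = (Σln P − k·Σln h)/n = 0.42707.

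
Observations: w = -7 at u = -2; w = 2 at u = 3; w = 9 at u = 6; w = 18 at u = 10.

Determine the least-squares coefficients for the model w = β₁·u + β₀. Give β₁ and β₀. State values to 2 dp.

Normal-equation sums: Σu·u = 149, Σu = 17, Σ1 = 4.
And Σu·w = 254, Σw = 22.
det = 149·4 − 17² = 307.
β₁ = (254·4 − 17·22)/307 = 642/307; β₀ = (149·22 − 17·254)/307 = -1040/307.

β₁ = 2.09, β₀ = -3.39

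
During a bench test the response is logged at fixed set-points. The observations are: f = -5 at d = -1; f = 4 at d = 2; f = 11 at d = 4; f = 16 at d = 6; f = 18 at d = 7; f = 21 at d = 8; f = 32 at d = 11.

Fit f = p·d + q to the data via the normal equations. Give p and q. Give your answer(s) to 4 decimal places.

p = 3.0000, q = -2.0000

Sums needed: Σd·d = 291, Σd = 37, Σ1 = 7.
And Σd·f = 799, Σf = 97.
MᵀM·[p, q]ᵀ = Mᵀf becomes [[291, 37]; [37, 7]]·[p, q]ᵀ = [799, 97]ᵀ.
Δ = 291·7 − 37² = 668.
p = (799·7 − 37·97)/668 = 3; q = (291·97 − 37·799)/668 = -2.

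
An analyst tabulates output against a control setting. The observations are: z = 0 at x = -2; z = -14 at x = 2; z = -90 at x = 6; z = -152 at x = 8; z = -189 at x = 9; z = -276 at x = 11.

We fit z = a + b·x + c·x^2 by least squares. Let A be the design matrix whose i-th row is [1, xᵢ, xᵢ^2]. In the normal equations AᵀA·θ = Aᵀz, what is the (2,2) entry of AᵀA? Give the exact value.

310

Row 2 ↔ basis x, column 2 ↔ basis x, so (AᵀA)_{2,2} = Σᵢ (x)·(x) = (-2)·(-2) + (2)·(2) + (6)·(6) + (8)·(8) + (9)·(9) + (11)·(11) = 310.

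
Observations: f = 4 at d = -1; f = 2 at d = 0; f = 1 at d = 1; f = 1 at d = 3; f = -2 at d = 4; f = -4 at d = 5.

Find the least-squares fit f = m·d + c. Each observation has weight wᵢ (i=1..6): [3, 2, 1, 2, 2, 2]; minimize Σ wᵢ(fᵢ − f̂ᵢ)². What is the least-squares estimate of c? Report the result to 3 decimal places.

c = 2.709

Normal-equation sums: Σwᵢ·d·d = 104, Σwᵢ·d = 22, Σwᵢ·1 = 12.
And Σwᵢ·d·f = -61, Σwᵢ·f = 7.
So MᵀWM·[m, c]ᵀ = MᵀWf: [[104, 22]; [22, 12]]·[m, c]ᵀ = [-61, 7]ᵀ.
det = 104·12 − 22² = 764.
m = ((-61)·12 − 22·7)/764 = -443/382; c = (104·7 − 22·(-61))/764 = 1035/382.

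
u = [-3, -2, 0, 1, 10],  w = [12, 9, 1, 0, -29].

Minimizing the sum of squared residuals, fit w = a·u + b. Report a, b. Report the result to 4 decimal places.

a = -3.1423, b = 2.3708

The normal system MᵀM·[a, b]ᵀ = Mᵀw is [[114, 6]; [6, 5]]·[a, b]ᵀ = [-344, -7]ᵀ.
Eliminating b: 5·(row 1) − 6·(row 2) gives 534·a = 5·(-344) − 6·(-7) = -1678, so a = -839/267.
Then b = ((-7) − 6·(-839/267))/5 = 211/89.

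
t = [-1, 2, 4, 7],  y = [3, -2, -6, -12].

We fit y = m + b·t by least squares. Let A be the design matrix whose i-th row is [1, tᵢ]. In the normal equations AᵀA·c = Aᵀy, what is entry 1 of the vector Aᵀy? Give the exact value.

Entry 1 ↔ basis 1, so (Aᵀy)_{1} = Σᵢ yᵢ = (1)·(3) + (1)·(-2) + (1)·(-6) + (1)·(-12) = -17.

-17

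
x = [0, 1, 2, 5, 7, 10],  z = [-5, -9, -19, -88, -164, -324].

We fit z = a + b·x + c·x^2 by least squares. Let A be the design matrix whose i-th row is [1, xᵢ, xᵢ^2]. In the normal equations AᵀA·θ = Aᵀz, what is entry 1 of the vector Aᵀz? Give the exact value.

-609

Entry 1 ↔ basis 1, so (Aᵀz)_{1} = Σᵢ zᵢ = (1)·(-5) + (1)·(-9) + (1)·(-19) + (1)·(-88) + (1)·(-164) + (1)·(-324) = -609.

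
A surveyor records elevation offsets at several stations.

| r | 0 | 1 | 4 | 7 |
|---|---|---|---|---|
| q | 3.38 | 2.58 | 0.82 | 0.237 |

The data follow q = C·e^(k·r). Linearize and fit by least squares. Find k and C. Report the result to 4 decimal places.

Let Y = ln q. Fitting Y = k·r + ln C by least squares:
Over the data: Σr = 12.0000, Σ(r)² = 66.0000, Σln q = 0.5275, Σr·ln q = -9.9239.
Normal system: [[66.0000, 12.0000]; [12.0000, 4]]·[k, ln C]ᵀ = [-9.9239, 0.5275]ᵀ.
Slope k = (n·Σr·ln q − Σr·Σln q)/(n·Σ(r)² − (Σr)²) = (4·-9.9239 − 12.0000·0.5275)/120.0000 = -0.38355; ln C = (Σln q − k·Σr)/n = 1.28252, so C = exp(1.28252) = 3.60573.

k = -0.3835, C = 3.6057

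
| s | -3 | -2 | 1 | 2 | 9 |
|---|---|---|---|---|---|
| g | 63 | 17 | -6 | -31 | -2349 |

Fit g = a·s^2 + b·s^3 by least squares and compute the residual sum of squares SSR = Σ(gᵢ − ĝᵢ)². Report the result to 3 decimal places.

Setting ∂/∂a … = 0 gives: 6675·a + 58807·b = -189764;  58807·a + 532299·b = -1714512.
(Σs^2·s^2 = 6675, Σs^2·s^3 = 58807, Σs^3·s^3 = 532299, Σs^2·g = -189764, Σs^3·g = -1714512.)
Eliminating b: 532299·(row 1) − 58807·(row 2) gives 94832576·a = 532299·(-189764) − 58807·(-1714512) = -185880252, so a = -46470063/23708144.
Then b = ((-1714512) − 58807·(-46470063/23708144))/532299 = -71229013/23708144.
Residuals: -708732/1481759, 4771649/5927036, -6137447/5927036, 5189973/5927036, -101169/5927036; SSR = 16099069/5927036.

SSR = 2.716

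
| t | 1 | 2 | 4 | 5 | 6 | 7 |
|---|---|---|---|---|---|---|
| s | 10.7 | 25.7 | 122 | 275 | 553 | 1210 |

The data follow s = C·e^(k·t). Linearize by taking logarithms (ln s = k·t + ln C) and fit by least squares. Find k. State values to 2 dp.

Taking logs, ln s = k·t + ln C, so regress ln s on t.
Σt = 25.0000, Σ(t)² = 131.0000, Σln s = 29.4513, Σt·ln s = 143.7439.
Normal system: [[131.0000, 25.0000]; [25.0000, 6]]·[k, ln C]ᵀ = [143.7439, 29.4513]ᵀ.
Δ = 131.0000·6 − (25.0000)² = 161.0000; k = (143.7439·6 − 25.0000·29.4513)/161.0000 = 0.78374, ln C = (131.0000·29.4513 − 25.0000·143.7439)/161.0000 = 1.64296.

k = 0.78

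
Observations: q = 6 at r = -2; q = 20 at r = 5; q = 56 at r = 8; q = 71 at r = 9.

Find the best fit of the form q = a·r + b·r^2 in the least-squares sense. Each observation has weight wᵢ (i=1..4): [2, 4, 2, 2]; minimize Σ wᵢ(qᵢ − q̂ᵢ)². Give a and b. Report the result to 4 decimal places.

Forming MᵀWM = [[398, 2966]; [2966, 23846]] and MᵀWq = [2550, 20718]ᵀ gives MᵀWM·[a, b]ᵀ = MᵀWq.
det = 398·23846 − 2966² = 693552.
a = (2550·23846 − 2966·20718)/693552 = -13381/14449; b = (398·20718 − 2966·2550)/693552 = 14218/14449.

a = -0.9261, b = 0.9840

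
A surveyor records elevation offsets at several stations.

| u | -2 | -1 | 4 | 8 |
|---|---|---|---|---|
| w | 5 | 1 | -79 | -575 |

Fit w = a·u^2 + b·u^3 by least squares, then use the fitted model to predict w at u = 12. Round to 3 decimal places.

ŵ = -1879.334

Entries of MᵀM: Σu^2·u^2 = 4369, Σu^2·u^3 = 33759, Σu^3·u^3 = 266305.
For Mᵀw: Σu^2·w = -38043, Σu^3·w = -299497.
det = 4369·266305 − 33759² = 23816464.
a = ((-38043)·266305 − 33759·(-299497))/23816464 = -5080473/5954116; b = (4369·(-299497) − 33759·(-38043))/23816464 = -6052189/5954116.
At u = 12: ŵ = (-5080473/5954116)·(144) + (-6052189/5954116)·(1728) = -399634668/212647.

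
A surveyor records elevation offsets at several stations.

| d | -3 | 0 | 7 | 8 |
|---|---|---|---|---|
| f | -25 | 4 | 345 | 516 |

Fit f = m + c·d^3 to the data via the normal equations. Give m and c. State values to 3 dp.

m = 2.806, c = 1.001

Entries of AᵀA: Σ1 = 4, Σd^3 = 828, Σd^3·d^3 = 380522.
Moment sums: Σf = 840, Σd^3·f = 383202.
So AᵀA·[m, c]ᵀ = Aᵀf: [[4, 828]; [828, 380522]]·[m, c]ᵀ = [840, 383202]ᵀ.
det = 4·380522 − 828² = 836504.
m = (840·380522 − 828·383202)/836504 = 293403/104563; c = (4·383202 − 828·840)/836504 = 104661/104563.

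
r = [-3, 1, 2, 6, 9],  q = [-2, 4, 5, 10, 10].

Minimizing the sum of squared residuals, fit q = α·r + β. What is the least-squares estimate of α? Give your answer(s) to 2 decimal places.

α = 1.03

Normal-equation sums: Σr·r = 131, Σr = 15, Σ1 = 5.
For Mᵀq: Σr·q = 170, Σq = 27.
Normal equations: [[131, 15]; [15, 5]]·[α, β]ᵀ = [170, 27]ᵀ.
Δ = 131·5 − 15² = 430.
α = (170·5 − 15·27)/430 = 89/86; β = (131·27 − 15·170)/430 = 987/430.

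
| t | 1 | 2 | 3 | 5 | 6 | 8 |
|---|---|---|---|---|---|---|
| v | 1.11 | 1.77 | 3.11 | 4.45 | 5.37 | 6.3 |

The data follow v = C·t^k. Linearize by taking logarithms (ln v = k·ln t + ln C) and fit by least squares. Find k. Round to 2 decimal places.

Linearized form: ln v = k·ln t + ln C. From the 6 transformed points,
XᵀX = [[11.8122, 7.2724]; [7.2724, 6]], rhs = [10.8840, 6.8242]ᵀ  (here Σln t = 7.2724, Σ(ln t)² = 11.8122, Σln v = 6.8242, Σln t·ln v = 10.8840).
Δ = 11.8122·6 − (7.2724)² = 17.9853; k = (10.8840·6 − 7.2724·6.8242)/17.9853 = 0.87156, ln C = (11.8122·6.8242 − 7.2724·10.8840)/17.9853 = 0.08099.

k = 0.87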